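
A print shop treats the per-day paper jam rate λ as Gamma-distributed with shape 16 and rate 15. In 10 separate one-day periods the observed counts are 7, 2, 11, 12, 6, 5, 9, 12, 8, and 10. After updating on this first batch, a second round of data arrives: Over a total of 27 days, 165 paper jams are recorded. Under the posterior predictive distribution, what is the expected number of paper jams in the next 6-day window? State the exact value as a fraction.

Total count: 7 + 2 + 11 + 12 + 6 + 5 + 9 + 12 + 8 + 10 = 82.
Total exposure: 10 days.
After the first batch: Gamma(16 + 82, 15 + 10) = Gamma(98, 25).
Total count 165 over total exposure 27 days.
After the second batch: Gamma(98 + 165, 25 + 27) = Gamma(263, 52).
Predictive mean over a 6-day window = T·E[λ|data] = 6·263/52 = 789/26.

789/26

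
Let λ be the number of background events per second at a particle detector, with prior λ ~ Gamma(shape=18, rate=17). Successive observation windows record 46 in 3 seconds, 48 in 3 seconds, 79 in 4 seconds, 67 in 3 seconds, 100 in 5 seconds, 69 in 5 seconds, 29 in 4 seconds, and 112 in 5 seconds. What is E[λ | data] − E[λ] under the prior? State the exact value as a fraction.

Total count: 46 + 48 + 79 + 67 + 100 + 69 + 29 + 112 = 550.
Total exposure: 3 + 3 + 4 + 3 + 5 + 5 + 4 + 5 = 32 seconds.
The Gamma prior is conjugate for the Poisson rate, so λ | data ~ Gamma(18+550, 17+32) = Gamma(568, 49).
Posterior mean = 568/49 = 568/49; prior mean = 18/17 = 18/17. Difference = 568/49 − 18/17 = 8774/833.

8774/833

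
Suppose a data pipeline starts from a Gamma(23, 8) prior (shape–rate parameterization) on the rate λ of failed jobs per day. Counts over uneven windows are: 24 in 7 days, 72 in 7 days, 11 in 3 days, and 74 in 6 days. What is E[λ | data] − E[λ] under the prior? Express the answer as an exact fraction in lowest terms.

919/248

Total count: 24 + 72 + 11 + 74 = 181.
Total exposure: 7 + 7 + 3 + 6 = 23 days.
Posterior: α' = 23 + 181 = 204, β' = 8 + 23 = 31.
Posterior mean = 204/31 = 204/31; prior mean = 23/8 = 23/8. Difference = 204/31 − 23/8 = 919/248.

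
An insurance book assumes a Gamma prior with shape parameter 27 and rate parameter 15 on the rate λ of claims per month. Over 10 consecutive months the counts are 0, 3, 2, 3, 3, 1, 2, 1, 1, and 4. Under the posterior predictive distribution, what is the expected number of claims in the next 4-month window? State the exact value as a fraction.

188/25

Total count: 0 + 3 + 2 + 3 + 3 + 1 + 2 + 1 + 1 + 4 = 20.
Total exposure: 10 months.
Conjugate update: add total count to the shape and total exposure to the rate, giving Gamma(47, 25).
Predictive mean over a 4-month window = T·E[λ|data] = 4·47/25 = 188/25.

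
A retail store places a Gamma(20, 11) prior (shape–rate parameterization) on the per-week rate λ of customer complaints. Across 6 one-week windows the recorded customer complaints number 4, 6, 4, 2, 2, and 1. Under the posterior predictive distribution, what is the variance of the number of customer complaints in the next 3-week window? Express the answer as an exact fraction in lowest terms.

2340/289

Total count: 4 + 6 + 4 + 2 + 2 + 1 = 19.
Total exposure: 6 weeks.
Gamma(α, β) with Poisson data over total exposure Σt gives posterior Gamma(α+Σx, β+Σt) = Gamma(39, 17).
The posterior predictive for a window of length T is Negative Binomial with variance T·α'·(β'+T)/β'² = 3·39·20/289 = 2340/289.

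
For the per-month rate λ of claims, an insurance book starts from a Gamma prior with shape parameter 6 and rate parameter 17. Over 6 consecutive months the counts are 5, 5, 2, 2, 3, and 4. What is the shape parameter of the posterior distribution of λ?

27

Total count: 5 + 5 + 2 + 2 + 3 + 4 = 21.
Total exposure: 6 months.
By Gamma–Poisson conjugacy, the posterior is Gamma(α + Σx, β + Σt) = Gamma(6 + 21, 17 + 6) = Gamma(27, 23).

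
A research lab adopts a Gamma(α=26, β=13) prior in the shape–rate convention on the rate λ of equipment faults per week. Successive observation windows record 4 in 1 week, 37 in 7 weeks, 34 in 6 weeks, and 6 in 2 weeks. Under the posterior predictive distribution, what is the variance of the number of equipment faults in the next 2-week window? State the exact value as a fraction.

6634/841

Total count: 4 + 37 + 34 + 6 = 81.
Total exposure: 1 + 7 + 6 + 2 = 16 weeks.
Posterior: α' = 26 + 81 = 107, β' = 13 + 16 = 29.
The posterior predictive for a window of length T is Negative Binomial with variance T·α'·(β'+T)/β'² = 2·107·31/841 = 6634/841.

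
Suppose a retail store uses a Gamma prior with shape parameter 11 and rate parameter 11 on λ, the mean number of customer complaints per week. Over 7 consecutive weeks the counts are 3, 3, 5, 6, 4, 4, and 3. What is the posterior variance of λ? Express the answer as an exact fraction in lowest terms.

Total count: 3 + 3 + 5 + 6 + 4 + 4 + 3 = 28.
Total exposure: 7 weeks.
Posterior: α' = 11 + 28 = 39, β' = 11 + 7 = 18.
Posterior variance = α'/β'² = 39/324 = 13/108.

13/108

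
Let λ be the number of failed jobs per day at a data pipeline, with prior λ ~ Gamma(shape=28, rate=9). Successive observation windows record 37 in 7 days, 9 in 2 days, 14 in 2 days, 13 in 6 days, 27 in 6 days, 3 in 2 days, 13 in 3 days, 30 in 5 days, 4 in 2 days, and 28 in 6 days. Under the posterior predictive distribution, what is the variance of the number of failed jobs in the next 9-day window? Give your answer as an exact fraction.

54693/1250

Total count: 37 + 9 + 14 + 13 + 27 + 3 + 13 + 30 + 4 + 28 = 178.
Total exposure: 7 + 2 + 2 + 6 + 6 + 2 + 3 + 5 + 2 + 6 = 41 days.
By Gamma–Poisson conjugacy, the posterior is Gamma(α + Σx, β + Σt) = Gamma(28 + 178, 9 + 41) = Gamma(206, 50).
The posterior predictive for a window of length T is Negative Binomial with variance T·α'·(β'+T)/β'² = 9·206·59/2500 = 54693/1250.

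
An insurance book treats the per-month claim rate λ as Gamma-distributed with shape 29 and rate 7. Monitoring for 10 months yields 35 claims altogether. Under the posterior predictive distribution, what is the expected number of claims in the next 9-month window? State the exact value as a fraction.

576/17

Total count 35 over total exposure 10 months.
Gamma(α, β) with Poisson data over total exposure Σt gives posterior Gamma(α+Σx, β+Σt) = Gamma(64, 17).
Predictive mean over a 9-month window = T·E[λ|data] = 9·64/17 = 576/17.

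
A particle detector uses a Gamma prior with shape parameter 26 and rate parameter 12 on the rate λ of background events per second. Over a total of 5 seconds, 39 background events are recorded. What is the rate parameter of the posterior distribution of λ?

Total count 39 over total exposure 5 seconds.
By Gamma–Poisson conjugacy, the posterior is Gamma(α + Σx, β + Σt) = Gamma(26 + 39, 12 + 5) = Gamma(65, 17).

17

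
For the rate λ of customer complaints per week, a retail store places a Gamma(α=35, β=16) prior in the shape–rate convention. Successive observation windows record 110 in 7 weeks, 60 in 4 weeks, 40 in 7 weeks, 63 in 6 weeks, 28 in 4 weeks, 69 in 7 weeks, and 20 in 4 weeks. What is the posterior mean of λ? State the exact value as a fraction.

85/11

Total count: 110 + 60 + 40 + 63 + 28 + 69 + 20 = 390.
Total exposure: 7 + 4 + 7 + 6 + 4 + 7 + 4 = 39 weeks.
By Gamma–Poisson conjugacy, the posterior is Gamma(α + Σx, β + Σt) = Gamma(35 + 390, 16 + 39) = Gamma(425, 55).
Posterior mean = α'/β' = 425/55 = 85/11.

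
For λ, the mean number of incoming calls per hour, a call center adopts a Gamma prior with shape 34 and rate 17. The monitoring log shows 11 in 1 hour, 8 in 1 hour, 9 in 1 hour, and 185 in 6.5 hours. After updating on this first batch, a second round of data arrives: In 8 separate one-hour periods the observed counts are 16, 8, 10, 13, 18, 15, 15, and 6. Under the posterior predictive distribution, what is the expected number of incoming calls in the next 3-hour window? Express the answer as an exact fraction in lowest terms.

696/23

Total count: 11 + 8 + 9 + 185 = 213.
Total exposure: 1 + 1 + 1 + 6.5 = 9.5 hours.
After the first batch: Gamma(34 + 213, 17 + 9.5) = Gamma(247, 53/2).
Total count: 16 + 8 + 10 + 13 + 18 + 15 + 15 + 6 = 101.
Total exposure: 8 hours.
After the second batch: Gamma(247 + 101, 53/2 + 8) = Gamma(348, 69/2).
Predictive mean over a 3-hour window = T·E[λ|data] = 3·348/(69/2) = 696/23.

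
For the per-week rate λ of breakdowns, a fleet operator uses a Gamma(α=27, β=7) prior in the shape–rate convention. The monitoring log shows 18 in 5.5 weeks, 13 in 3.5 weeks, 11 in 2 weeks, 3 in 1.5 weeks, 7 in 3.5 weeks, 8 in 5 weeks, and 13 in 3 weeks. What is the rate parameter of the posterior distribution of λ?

31

Total count: 18 + 13 + 11 + 3 + 7 + 8 + 13 = 73.
Total exposure: 5.5 + 3.5 + 2 + 1.5 + 3.5 + 5 + 3 = 24 weeks.
The Gamma prior is conjugate for the Poisson rate, so λ | data ~ Gamma(27+73, 7+24) = Gamma(100, 31).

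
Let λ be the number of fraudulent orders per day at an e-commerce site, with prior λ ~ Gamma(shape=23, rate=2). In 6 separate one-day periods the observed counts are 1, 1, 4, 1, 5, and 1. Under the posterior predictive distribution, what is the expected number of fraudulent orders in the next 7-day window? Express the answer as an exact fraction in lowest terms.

Total count: 1 + 1 + 4 + 1 + 5 + 1 = 13.
Total exposure: 6 days.
Gamma(α, β) with Poisson data over total exposure Σt gives posterior Gamma(α+Σx, β+Σt) = Gamma(36, 8).
Predictive mean over a 7-day window = T·E[λ|data] = 7·36/8 = 63/2.

63/2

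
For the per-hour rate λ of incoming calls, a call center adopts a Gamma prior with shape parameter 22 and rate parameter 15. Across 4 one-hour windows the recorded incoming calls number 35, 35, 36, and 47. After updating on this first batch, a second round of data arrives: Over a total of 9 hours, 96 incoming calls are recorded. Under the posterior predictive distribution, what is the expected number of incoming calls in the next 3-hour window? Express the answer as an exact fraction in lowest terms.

813/28

Total count: 35 + 35 + 36 + 47 = 153.
Total exposure: 4 hours.
After the first batch: Gamma(22 + 153, 15 + 4) = Gamma(175, 19).
Total count 96 over total exposure 9 hours.
After the second batch: Gamma(175 + 96, 19 + 9) = Gamma(271, 28).
Predictive mean over a 3-hour window = T·E[λ|data] = 3·271/28 = 813/28.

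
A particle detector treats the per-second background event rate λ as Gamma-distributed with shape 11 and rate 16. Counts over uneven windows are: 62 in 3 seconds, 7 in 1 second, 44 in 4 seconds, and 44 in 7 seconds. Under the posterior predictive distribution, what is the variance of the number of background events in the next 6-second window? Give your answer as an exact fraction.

Total count: 62 + 7 + 44 + 44 = 157.
Total exposure: 3 + 1 + 4 + 7 = 15 seconds.
Gamma(α, β) with Poisson data over total exposure Σt gives posterior Gamma(α+Σx, β+Σt) = Gamma(168, 31).
The posterior predictive for a window of length T is Negative Binomial with variance T·α'·(β'+T)/β'² = 6·168·37/961 = 37296/961.

37296/961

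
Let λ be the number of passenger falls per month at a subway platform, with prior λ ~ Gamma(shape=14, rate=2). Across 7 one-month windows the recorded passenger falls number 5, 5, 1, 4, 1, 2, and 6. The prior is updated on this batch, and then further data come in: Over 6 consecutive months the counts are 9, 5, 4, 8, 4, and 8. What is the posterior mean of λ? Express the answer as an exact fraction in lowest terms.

76/15

Total count: 5 + 5 + 1 + 4 + 1 + 2 + 6 = 24.
Total exposure: 7 months.
After the first batch: Gamma(14 + 24, 2 + 7) = Gamma(38, 9).
Total count: 9 + 5 + 4 + 8 + 4 + 8 = 38.
Total exposure: 6 months.
After the second batch: Gamma(38 + 38, 9 + 6) = Gamma(76, 15).
Posterior mean = α'/β' = 76/15.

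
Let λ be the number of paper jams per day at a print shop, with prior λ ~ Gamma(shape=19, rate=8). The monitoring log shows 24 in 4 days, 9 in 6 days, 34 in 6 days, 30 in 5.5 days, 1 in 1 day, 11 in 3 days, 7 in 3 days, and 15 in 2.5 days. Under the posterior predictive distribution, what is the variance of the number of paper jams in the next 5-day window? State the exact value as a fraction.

11000/507

Total count: 24 + 9 + 34 + 30 + 1 + 11 + 7 + 15 = 131.
Total exposure: 4 + 6 + 6 + 5.5 + 1 + 3 + 3 + 2.5 = 31 days.
Gamma(α, β) with Poisson data over total exposure Σt gives posterior Gamma(α+Σx, β+Σt) = Gamma(150, 39).
The posterior predictive for a window of length T is Negative Binomial with variance T·α'·(β'+T)/β'² = 5·150·44/1521 = 11000/507.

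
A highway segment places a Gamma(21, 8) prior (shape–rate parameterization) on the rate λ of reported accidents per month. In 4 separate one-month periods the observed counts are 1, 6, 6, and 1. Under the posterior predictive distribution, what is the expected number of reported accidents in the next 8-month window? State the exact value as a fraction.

Total count: 1 + 6 + 6 + 1 = 14.
Total exposure: 4 months.
Posterior: α' = 21 + 14 = 35, β' = 8 + 4 = 12.
Predictive mean over an 8-month window = T·E[λ|data] = 8·35/12 = 70/3.

70/3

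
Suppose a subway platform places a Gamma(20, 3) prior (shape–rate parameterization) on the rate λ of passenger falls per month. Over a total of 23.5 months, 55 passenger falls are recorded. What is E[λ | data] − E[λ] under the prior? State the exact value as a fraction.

-610/159

Total count 55 over total exposure 23.5 months.
Posterior: α' = 20 + 55 = 75, β' = 3 + 23.5 = 53/2.
Posterior mean = 75/(53/2) = 150/53; prior mean = 20/3 = 20/3. Difference = 150/53 − 20/3 = -610/159.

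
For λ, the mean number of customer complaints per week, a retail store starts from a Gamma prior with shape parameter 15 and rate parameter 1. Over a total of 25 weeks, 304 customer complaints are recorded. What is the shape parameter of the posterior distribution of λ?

319

Total count 304 over total exposure 25 weeks.
By Gamma–Poisson conjugacy, the posterior is Gamma(α + Σx, β + Σt) = Gamma(15 + 304, 1 + 25) = Gamma(319, 26).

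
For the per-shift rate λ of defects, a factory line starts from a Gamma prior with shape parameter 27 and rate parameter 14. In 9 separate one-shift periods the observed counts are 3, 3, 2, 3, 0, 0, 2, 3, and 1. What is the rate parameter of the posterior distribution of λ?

23

Total count: 3 + 3 + 2 + 3 + 0 + 0 + 2 + 3 + 1 = 17.
Total exposure: 9 shifts.
Gamma(α, β) with Poisson data over total exposure Σt gives posterior Gamma(α+Σx, β+Σt) = Gamma(44, 23).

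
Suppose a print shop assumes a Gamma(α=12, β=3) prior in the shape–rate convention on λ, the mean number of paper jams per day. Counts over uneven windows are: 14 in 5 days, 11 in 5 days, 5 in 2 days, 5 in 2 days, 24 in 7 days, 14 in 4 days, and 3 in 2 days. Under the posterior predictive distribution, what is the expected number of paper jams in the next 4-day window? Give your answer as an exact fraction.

Total count: 14 + 11 + 5 + 5 + 24 + 14 + 3 = 76.
Total exposure: 5 + 5 + 2 + 2 + 7 + 4 + 2 = 27 days.
By Gamma–Poisson conjugacy, the posterior is Gamma(α + Σx, β + Σt) = Gamma(12 + 76, 3 + 27) = Gamma(88, 30).
Predictive mean over a 4-day window = T·E[λ|data] = 4·88/30 = 176/15.

176/15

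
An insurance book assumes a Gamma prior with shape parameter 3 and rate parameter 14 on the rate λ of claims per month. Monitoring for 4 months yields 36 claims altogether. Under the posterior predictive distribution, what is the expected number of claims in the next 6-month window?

Total count 36 over total exposure 4 months.
Gamma(α, β) with Poisson data over total exposure Σt gives posterior Gamma(α+Σx, β+Σt) = Gamma(39, 18).
Predictive mean over a 6-month window = T·E[λ|data] = 6·39/18 = 13.

13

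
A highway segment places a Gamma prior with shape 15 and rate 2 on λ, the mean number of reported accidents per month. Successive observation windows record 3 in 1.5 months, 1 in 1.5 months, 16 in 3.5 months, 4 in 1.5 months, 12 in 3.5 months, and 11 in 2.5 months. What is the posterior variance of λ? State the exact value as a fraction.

31/128

Total count: 3 + 1 + 16 + 4 + 12 + 11 = 47.
Total exposure: 1.5 + 1.5 + 3.5 + 1.5 + 3.5 + 2.5 = 14 months.
The Gamma prior is conjugate for the Poisson rate, so λ | data ~ Gamma(15+47, 2+14) = Gamma(62, 16).
Posterior variance = α'/β'² = 62/256 = 31/128.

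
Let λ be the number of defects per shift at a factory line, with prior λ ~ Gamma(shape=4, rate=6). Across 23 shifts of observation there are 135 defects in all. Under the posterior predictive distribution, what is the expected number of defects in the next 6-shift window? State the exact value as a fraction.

Total count 135 over total exposure 23 shifts.
Conjugate update: add total count to the shape and total exposure to the rate, giving Gamma(139, 29).
Predictive mean over a 6-shift window = T·E[λ|data] = 6·139/29 = 834/29.

834/29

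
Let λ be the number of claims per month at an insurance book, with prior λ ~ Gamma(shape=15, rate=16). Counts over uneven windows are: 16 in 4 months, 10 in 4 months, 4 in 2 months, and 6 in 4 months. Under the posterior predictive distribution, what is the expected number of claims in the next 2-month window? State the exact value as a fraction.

17/5

Total count: 16 + 10 + 4 + 6 = 36.
Total exposure: 4 + 4 + 2 + 4 = 14 months.
Conjugate update: add total count to the shape and total exposure to the rate, giving Gamma(51, 30).
Predictive mean over a 2-month window = T·E[λ|data] = 2·51/30 = 17/5.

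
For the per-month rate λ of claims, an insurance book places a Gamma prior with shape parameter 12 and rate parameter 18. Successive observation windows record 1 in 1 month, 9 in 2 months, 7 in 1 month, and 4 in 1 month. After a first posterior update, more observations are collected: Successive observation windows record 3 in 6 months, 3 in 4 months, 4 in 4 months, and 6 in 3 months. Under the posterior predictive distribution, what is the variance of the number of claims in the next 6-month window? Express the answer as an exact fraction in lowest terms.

Total count: 1 + 9 + 7 + 4 = 21.
Total exposure: 1 + 2 + 1 + 1 = 5 months.
After the first batch: Gamma(12 + 21, 18 + 5) = Gamma(33, 23).
Total count: 3 + 3 + 4 + 6 = 16.
Total exposure: 6 + 4 + 4 + 3 = 17 months.
After the second batch: Gamma(33 + 16, 23 + 17) = Gamma(49, 40).
The posterior predictive for a window of length T is Negative Binomial with variance T·α'·(β'+T)/β'² = 6·49·46/1600 = 3381/400.

3381/400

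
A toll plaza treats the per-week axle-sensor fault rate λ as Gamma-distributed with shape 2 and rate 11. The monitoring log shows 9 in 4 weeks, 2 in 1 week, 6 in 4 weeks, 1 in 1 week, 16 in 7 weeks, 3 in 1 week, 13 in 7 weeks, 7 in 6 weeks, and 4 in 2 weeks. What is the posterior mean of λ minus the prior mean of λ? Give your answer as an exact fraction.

Total count: 9 + 2 + 6 + 1 + 16 + 3 + 13 + 7 + 4 = 61.
Total exposure: 4 + 1 + 4 + 1 + 7 + 1 + 7 + 6 + 2 = 33 weeks.
The Gamma prior is conjugate for the Poisson rate, so λ | data ~ Gamma(2+61, 11+33) = Gamma(63, 44).
Posterior mean = 63/44 = 63/44; prior mean = 2/11 = 2/11. Difference = 63/44 − 2/11 = 5/4.

5/4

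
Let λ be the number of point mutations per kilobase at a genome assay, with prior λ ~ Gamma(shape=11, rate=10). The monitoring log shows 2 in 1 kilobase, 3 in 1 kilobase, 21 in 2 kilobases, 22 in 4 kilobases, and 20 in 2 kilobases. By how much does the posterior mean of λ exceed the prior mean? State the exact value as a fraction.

57/20

Total count: 2 + 3 + 21 + 22 + 20 = 68.
Total exposure: 1 + 1 + 2 + 4 + 2 = 10 kilobases.
Posterior: α' = 11 + 68 = 79, β' = 10 + 10 = 20.
Posterior mean = 79/20 = 79/20; prior mean = 11/10 = 11/10. Difference = 79/20 − 11/10 = 57/20.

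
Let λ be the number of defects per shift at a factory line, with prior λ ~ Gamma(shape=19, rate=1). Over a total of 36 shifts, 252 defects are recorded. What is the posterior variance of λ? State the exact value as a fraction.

271/1369

Total count 252 over total exposure 36 shifts.
Gamma(α, β) with Poisson data over total exposure Σt gives posterior Gamma(α+Σx, β+Σt) = Gamma(271, 37).
Posterior variance = α'/β'² = 271/1369.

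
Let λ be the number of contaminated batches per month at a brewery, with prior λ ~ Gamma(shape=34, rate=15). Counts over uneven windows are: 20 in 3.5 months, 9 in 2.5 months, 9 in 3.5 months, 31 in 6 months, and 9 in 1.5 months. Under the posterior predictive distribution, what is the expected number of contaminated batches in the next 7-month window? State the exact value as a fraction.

Total count: 20 + 9 + 9 + 31 + 9 = 78.
Total exposure: 3.5 + 2.5 + 3.5 + 6 + 1.5 = 17 months.
Gamma(α, β) with Poisson data over total exposure Σt gives posterior Gamma(α+Σx, β+Σt) = Gamma(112, 32).
Predictive mean over a 7-month window = T·E[λ|data] = 7·112/32 = 49/2.

49/2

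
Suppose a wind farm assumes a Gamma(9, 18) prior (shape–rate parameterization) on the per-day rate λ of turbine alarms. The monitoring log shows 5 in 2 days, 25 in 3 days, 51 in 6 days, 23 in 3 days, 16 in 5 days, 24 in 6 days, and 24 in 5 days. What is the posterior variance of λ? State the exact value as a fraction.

59/768

Total count: 5 + 25 + 51 + 23 + 16 + 24 + 24 = 168.
Total exposure: 2 + 3 + 6 + 3 + 5 + 6 + 5 = 30 days.
Gamma(α, β) with Poisson data over total exposure Σt gives posterior Gamma(α+Σx, β+Σt) = Gamma(177, 48).
Posterior variance = α'/β'² = 177/2304 = 59/768.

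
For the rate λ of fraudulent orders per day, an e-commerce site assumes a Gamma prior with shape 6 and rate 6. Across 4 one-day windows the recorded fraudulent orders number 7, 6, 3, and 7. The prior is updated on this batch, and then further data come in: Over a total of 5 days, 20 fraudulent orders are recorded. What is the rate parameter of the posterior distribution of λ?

Total count: 7 + 6 + 3 + 7 = 23.
Total exposure: 4 days.
After the first batch: Gamma(6 + 23, 6 + 4) = Gamma(29, 10).
Total count 20 over total exposure 5 days.
After the second batch: Gamma(29 + 20, 10 + 5) = Gamma(49, 15).

15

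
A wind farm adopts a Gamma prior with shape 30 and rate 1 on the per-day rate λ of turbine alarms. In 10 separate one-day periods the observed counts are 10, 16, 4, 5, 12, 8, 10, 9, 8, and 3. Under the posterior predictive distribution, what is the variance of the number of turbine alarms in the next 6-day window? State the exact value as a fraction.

11730/121

Total count: 10 + 16 + 4 + 5 + 12 + 8 + 10 + 9 + 8 + 3 = 85.
Total exposure: 10 days.
By Gamma–Poisson conjugacy, the posterior is Gamma(α + Σx, β + Σt) = Gamma(30 + 85, 1 + 10) = Gamma(115, 11).
The posterior predictive for a window of length T is Negative Binomial with variance T·α'·(β'+T)/β'² = 6·115·17/121 = 11730/121.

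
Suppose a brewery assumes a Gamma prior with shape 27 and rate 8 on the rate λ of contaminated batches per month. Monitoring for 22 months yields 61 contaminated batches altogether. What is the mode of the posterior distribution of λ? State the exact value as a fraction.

29/10

Total count 61 over total exposure 22 months.
Gamma(α, β) with Poisson data over total exposure Σt gives posterior Gamma(α+Σx, β+Σt) = Gamma(88, 30).
Posterior mode = (α'−1)/β' = 87/30 = 29/10.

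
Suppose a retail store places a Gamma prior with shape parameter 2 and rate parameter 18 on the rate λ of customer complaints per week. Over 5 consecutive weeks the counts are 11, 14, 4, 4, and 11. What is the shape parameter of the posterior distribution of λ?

46

Total count: 11 + 14 + 4 + 4 + 11 = 44.
Total exposure: 5 weeks.
The Gamma prior is conjugate for the Poisson rate, so λ | data ~ Gamma(2+44, 18+5) = Gamma(46, 23).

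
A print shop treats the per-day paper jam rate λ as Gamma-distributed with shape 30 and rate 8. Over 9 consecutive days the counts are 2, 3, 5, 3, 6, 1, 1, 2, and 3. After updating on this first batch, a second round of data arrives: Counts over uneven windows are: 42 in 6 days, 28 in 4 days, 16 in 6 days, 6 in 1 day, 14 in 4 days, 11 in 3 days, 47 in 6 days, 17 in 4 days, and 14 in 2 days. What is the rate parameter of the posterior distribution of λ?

53

Total count: 2 + 3 + 5 + 3 + 6 + 1 + 1 + 2 + 3 = 26.
Total exposure: 9 days.
After the first batch: Gamma(30 + 26, 8 + 9) = Gamma(56, 17).
Total count: 42 + 28 + 16 + 6 + 14 + 11 + 47 + 17 + 14 = 195.
Total exposure: 6 + 4 + 6 + 1 + 4 + 3 + 6 + 4 + 2 = 36 days.
After the second batch: Gamma(56 + 195, 17 + 36) = Gamma(251, 53).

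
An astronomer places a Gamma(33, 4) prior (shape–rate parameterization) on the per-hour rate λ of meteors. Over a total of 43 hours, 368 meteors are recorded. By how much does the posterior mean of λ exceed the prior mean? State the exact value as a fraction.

Total count 368 over total exposure 43 hours.
Conjugate update: add total count to the shape and total exposure to the rate, giving Gamma(401, 47).
Posterior mean = 401/47 = 401/47; prior mean = 33/4 = 33/4. Difference = 401/47 − 33/4 = 53/188.

53/188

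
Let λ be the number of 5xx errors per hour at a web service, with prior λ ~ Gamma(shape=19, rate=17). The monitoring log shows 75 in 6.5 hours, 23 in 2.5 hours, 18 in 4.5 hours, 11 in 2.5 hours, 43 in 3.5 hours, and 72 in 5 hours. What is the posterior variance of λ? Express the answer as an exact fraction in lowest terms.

1044/6889

Total count: 75 + 23 + 18 + 11 + 43 + 72 = 242.
Total exposure: 6.5 + 2.5 + 4.5 + 2.5 + 3.5 + 5 = 24.5 hours.
By Gamma–Poisson conjugacy, the posterior is Gamma(α + Σx, β + Σt) = Gamma(19 + 242, 17 + 24.5) = Gamma(261, 83/2).
Posterior variance = α'/β'² = 261/(6889/4) = 1044/6889.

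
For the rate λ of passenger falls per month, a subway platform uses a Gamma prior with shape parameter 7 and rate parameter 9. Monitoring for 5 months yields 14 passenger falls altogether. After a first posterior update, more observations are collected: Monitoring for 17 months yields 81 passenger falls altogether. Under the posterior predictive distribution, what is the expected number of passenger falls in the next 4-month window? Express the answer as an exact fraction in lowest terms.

Total count 14 over total exposure 5 months.
After the first batch: Gamma(7 + 14, 9 + 5) = Gamma(21, 14).
Total count 81 over total exposure 17 months.
After the second batch: Gamma(21 + 81, 14 + 17) = Gamma(102, 31).
Predictive mean over a 4-month window = T·E[λ|data] = 4·102/31 = 408/31.

408/31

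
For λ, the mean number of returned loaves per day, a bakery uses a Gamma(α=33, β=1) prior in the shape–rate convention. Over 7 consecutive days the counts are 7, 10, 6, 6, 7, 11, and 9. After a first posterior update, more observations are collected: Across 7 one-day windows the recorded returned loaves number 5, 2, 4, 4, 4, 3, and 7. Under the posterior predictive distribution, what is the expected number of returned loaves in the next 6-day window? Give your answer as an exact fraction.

236/5

Total count: 7 + 10 + 6 + 6 + 7 + 11 + 9 = 56.
Total exposure: 7 days.
After the first batch: Gamma(33 + 56, 1 + 7) = Gamma(89, 8).
Total count: 5 + 2 + 4 + 4 + 4 + 3 + 7 = 29.
Total exposure: 7 days.
After the second batch: Gamma(89 + 29, 8 + 7) = Gamma(118, 15).
Predictive mean over a 6-day window = T·E[λ|data] = 6·118/15 = 236/5.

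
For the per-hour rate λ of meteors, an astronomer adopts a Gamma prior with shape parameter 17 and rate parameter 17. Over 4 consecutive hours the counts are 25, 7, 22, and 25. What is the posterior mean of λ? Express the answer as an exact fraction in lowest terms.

Total count: 25 + 7 + 22 + 25 = 79.
Total exposure: 4 hours.
Posterior: α' = 17 + 79 = 96, β' = 17 + 4 = 21.
Posterior mean = α'/β' = 96/21 = 32/7.

32/7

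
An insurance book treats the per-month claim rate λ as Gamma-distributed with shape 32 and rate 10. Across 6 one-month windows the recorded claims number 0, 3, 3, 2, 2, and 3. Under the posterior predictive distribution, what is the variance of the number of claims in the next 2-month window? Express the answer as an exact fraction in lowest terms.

405/64

Total count: 0 + 3 + 3 + 2 + 2 + 3 = 13.
Total exposure: 6 months.
Gamma(α, β) with Poisson data over total exposure Σt gives posterior Gamma(α+Σx, β+Σt) = Gamma(45, 16).
The posterior predictive for a window of length T is Negative Binomial with variance T·α'·(β'+T)/β'² = 2·45·18/256 = 405/64.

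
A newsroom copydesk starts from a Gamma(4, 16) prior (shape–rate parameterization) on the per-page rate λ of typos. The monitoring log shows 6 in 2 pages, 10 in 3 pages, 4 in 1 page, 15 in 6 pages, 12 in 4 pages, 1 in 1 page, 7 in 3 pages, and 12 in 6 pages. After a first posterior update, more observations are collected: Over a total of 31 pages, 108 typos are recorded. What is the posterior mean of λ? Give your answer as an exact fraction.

Total count: 6 + 10 + 4 + 15 + 12 + 1 + 7 + 12 = 67.
Total exposure: 2 + 3 + 1 + 6 + 4 + 1 + 3 + 6 = 26 pages.
After the first batch: Gamma(4 + 67, 16 + 26) = Gamma(71, 42).
Total count 108 over total exposure 31 pages.
After the second batch: Gamma(71 + 108, 42 + 31) = Gamma(179, 73).
Posterior mean = α'/β' = 179/73.

179/73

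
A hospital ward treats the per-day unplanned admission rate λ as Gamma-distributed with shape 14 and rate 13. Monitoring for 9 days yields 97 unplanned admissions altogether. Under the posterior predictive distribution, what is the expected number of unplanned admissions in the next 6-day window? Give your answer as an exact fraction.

333/11

Total count 97 over total exposure 9 days.
Posterior: α' = 14 + 97 = 111, β' = 13 + 9 = 22.
Predictive mean over a 6-day window = T·E[λ|data] = 6·111/22 = 333/11.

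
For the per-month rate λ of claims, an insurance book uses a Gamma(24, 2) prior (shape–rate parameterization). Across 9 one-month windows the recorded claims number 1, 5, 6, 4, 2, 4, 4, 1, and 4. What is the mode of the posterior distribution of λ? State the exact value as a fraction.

54/11

Total count: 1 + 5 + 6 + 4 + 2 + 4 + 4 + 1 + 4 = 31.
Total exposure: 9 months.
By Gamma–Poisson conjugacy, the posterior is Gamma(α + Σx, β + Σt) = Gamma(24 + 31, 2 + 9) = Gamma(55, 11).
Posterior mode = (α'−1)/β' = 54/11.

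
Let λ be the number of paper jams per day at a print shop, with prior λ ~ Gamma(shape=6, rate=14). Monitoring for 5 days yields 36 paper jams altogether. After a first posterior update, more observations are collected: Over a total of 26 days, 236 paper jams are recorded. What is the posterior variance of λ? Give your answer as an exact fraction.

278/2025

Total count 36 over total exposure 5 days.
After the first batch: Gamma(6 + 36, 14 + 5) = Gamma(42, 19).
Total count 236 over total exposure 26 days.
After the second batch: Gamma(42 + 236, 19 + 26) = Gamma(278, 45).
Posterior variance = α'/β'² = 278/2025.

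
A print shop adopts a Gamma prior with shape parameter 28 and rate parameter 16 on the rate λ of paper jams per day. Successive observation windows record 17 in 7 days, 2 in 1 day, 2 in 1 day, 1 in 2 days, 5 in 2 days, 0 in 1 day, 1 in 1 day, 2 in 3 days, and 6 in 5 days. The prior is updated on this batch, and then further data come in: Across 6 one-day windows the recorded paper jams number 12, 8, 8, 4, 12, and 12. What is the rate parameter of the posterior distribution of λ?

45

Total count: 17 + 2 + 2 + 1 + 5 + 0 + 1 + 2 + 6 = 36.
Total exposure: 7 + 1 + 1 + 2 + 2 + 1 + 1 + 3 + 5 = 23 days.
After the first batch: Gamma(28 + 36, 16 + 23) = Gamma(64, 39).
Total count: 12 + 8 + 8 + 4 + 12 + 12 = 56.
Total exposure: 6 days.
After the second batch: Gamma(64 + 56, 39 + 6) = Gamma(120, 45).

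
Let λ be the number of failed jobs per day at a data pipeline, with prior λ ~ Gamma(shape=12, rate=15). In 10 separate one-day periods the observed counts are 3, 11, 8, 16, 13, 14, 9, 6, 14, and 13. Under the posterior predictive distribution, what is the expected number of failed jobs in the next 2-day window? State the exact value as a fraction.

Total count: 3 + 11 + 8 + 16 + 13 + 14 + 9 + 6 + 14 + 13 = 107.
Total exposure: 10 days.
Conjugate update: add total count to the shape and total exposure to the rate, giving Gamma(119, 25).
Predictive mean over a 2-day window = T·E[λ|data] = 2·119/25 = 238/25.

238/25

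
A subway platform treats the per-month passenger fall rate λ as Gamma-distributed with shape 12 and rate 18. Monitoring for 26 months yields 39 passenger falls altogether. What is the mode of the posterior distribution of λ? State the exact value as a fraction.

25/22

Total count 39 over total exposure 26 months.
Gamma(α, β) with Poisson data over total exposure Σt gives posterior Gamma(α+Σx, β+Σt) = Gamma(51, 44).
Posterior mode = (α'−1)/β' = 50/44 = 25/22.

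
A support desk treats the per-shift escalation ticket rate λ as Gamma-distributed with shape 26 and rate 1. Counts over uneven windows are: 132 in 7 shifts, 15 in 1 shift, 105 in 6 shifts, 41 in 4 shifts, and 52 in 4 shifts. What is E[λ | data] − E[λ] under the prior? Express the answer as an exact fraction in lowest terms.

Total count: 132 + 15 + 105 + 41 + 52 = 345.
Total exposure: 7 + 1 + 6 + 4 + 4 = 22 shifts.
The Gamma prior is conjugate for the Poisson rate, so λ | data ~ Gamma(26+345, 1+22) = Gamma(371, 23).
Posterior mean = 371/23 = 371/23; prior mean = 26/1 = 26. Difference = 371/23 − 26 = -227/23.

-227/23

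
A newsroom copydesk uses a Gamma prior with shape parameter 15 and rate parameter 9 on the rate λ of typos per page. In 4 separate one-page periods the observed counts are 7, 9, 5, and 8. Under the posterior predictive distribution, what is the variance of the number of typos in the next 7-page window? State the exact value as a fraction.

Total count: 7 + 9 + 5 + 8 = 29.
Total exposure: 4 pages.
Posterior: α' = 15 + 29 = 44, β' = 9 + 4 = 13.
The posterior predictive for a window of length T is Negative Binomial with variance T·α'·(β'+T)/β'² = 7·44·20/169 = 6160/169.

6160/169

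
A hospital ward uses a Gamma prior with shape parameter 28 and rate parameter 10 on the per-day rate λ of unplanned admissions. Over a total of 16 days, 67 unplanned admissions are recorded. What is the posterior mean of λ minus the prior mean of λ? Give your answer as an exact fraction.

111/130

Total count 67 over total exposure 16 days.
The Gamma prior is conjugate for the Poisson rate, so λ | data ~ Gamma(28+67, 10+16) = Gamma(95, 26).
Posterior mean = 95/26 = 95/26; prior mean = 28/10 = 14/5. Difference = 95/26 − 14/5 = 111/130.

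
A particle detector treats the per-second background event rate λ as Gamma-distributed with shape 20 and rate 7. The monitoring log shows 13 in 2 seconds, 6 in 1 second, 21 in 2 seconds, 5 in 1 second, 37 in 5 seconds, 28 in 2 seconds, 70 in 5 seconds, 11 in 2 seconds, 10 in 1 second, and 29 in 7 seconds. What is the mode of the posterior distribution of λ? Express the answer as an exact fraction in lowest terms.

249/35

Total count: 13 + 6 + 21 + 5 + 37 + 28 + 70 + 11 + 10 + 29 = 230.
Total exposure: 2 + 1 + 2 + 1 + 5 + 2 + 5 + 2 + 1 + 7 = 28 seconds.
Conjugate update: add total count to the shape and total exposure to the rate, giving Gamma(250, 35).
Posterior mode = (α'−1)/β' = 249/35.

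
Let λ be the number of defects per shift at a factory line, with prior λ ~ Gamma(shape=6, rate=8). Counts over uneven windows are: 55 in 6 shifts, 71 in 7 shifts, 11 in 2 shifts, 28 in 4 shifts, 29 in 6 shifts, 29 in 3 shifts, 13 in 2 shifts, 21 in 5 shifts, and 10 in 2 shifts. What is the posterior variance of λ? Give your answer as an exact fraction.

Total count: 55 + 71 + 11 + 28 + 29 + 29 + 13 + 21 + 10 = 267.
Total exposure: 6 + 7 + 2 + 4 + 6 + 3 + 2 + 5 + 2 = 37 shifts.
By Gamma–Poisson conjugacy, the posterior is Gamma(α + Σx, β + Σt) = Gamma(6 + 267, 8 + 37) = Gamma(273, 45).
Posterior variance = α'/β'² = 273/2025 = 91/675.

91/675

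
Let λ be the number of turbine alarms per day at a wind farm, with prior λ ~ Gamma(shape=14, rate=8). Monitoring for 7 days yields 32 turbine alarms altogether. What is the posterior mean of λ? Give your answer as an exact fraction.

Total count 32 over total exposure 7 days.
Gamma(α, β) with Poisson data over total exposure Σt gives posterior Gamma(α+Σx, β+Σt) = Gamma(46, 15).
Posterior mean = α'/β' = 46/15.

46/15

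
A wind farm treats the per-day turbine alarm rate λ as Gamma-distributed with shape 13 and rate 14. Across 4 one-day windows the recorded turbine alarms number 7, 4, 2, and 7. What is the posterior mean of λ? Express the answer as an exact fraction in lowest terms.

11/6

Total count: 7 + 4 + 2 + 7 = 20.
Total exposure: 4 days.
By Gamma–Poisson conjugacy, the posterior is Gamma(α + Σx, β + Σt) = Gamma(13 + 20, 14 + 4) = Gamma(33, 18).
Posterior mean = α'/β' = 33/18 = 11/6.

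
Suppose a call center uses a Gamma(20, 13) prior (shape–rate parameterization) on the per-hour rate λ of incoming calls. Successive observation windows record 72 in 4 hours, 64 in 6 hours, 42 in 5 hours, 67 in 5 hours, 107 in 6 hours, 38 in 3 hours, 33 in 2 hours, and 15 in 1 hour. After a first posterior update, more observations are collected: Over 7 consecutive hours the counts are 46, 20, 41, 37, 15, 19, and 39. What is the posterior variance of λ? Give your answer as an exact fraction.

Total count: 72 + 64 + 42 + 67 + 107 + 38 + 33 + 15 = 438.
Total exposure: 4 + 6 + 5 + 5 + 6 + 3 + 2 + 1 = 32 hours.
After the first batch: Gamma(20 + 438, 13 + 32) = Gamma(458, 45).
Total count: 46 + 20 + 41 + 37 + 15 + 19 + 39 = 217.
Total exposure: 7 hours.
After the second batch: Gamma(458 + 217, 45 + 7) = Gamma(675, 52).
Posterior variance = α'/β'² = 675/2704.

675/2704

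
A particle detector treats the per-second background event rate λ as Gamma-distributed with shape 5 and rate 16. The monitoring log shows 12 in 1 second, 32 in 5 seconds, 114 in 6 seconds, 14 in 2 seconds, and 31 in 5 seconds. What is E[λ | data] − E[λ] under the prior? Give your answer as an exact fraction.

3153/560

Total count: 12 + 32 + 114 + 14 + 31 = 203.
Total exposure: 1 + 5 + 6 + 2 + 5 = 19 seconds.
Posterior: α' = 5 + 203 = 208, β' = 16 + 19 = 35.
Posterior mean = 208/35 = 208/35; prior mean = 5/16 = 5/16. Difference = 208/35 − 5/16 = 3153/560.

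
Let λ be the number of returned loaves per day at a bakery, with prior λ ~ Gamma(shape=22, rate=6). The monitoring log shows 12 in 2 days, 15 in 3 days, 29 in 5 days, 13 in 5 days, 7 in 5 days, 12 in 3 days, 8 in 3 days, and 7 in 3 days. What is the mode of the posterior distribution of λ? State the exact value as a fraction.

124/35

Total count: 12 + 15 + 29 + 13 + 7 + 12 + 8 + 7 = 103.
Total exposure: 2 + 3 + 5 + 5 + 5 + 3 + 3 + 3 = 29 days.
Conjugate update: add total count to the shape and total exposure to the rate, giving Gamma(125, 35).
Posterior mode = (α'−1)/β' = 124/35.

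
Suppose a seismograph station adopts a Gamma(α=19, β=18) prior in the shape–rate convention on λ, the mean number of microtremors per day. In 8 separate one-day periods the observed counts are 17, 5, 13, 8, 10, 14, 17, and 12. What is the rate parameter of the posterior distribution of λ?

Total count: 17 + 5 + 13 + 8 + 10 + 14 + 17 + 12 = 96.
Total exposure: 8 days.
By Gamma–Poisson conjugacy, the posterior is Gamma(α + Σx, β + Σt) = Gamma(19 + 96, 18 + 8) = Gamma(115, 26).

26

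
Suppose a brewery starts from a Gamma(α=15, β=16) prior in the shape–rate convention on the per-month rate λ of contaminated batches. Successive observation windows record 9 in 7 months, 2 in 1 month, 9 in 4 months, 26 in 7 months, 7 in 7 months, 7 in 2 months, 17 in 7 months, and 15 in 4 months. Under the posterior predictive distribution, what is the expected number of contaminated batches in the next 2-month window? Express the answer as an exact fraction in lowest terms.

214/55

Total count: 9 + 2 + 9 + 26 + 7 + 7 + 17 + 15 = 92.
Total exposure: 7 + 1 + 4 + 7 + 7 + 2 + 7 + 4 = 39 months.
Conjugate update: add total count to the shape and total exposure to the rate, giving Gamma(107, 55).
Predictive mean over a 2-month window = T·E[λ|data] = 2·107/55 = 214/55.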